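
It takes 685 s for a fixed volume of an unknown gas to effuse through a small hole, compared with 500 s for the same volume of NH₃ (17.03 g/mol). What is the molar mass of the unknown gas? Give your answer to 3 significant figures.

From Graham's law, t_X/t_NH₃ = √(M_X/M_NH₃).
685/500 = 1.370 = √(M_X/17.03)
M_X = 17.03 × 1.370² = 17.03 × 1.877 = 32.0 g/mol

32.0 g/mol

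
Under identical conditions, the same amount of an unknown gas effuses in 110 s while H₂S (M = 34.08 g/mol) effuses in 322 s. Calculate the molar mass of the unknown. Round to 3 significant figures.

From Graham's law, t_X/t_H₂S = √(M_X/M_H₂S).
110/322 = 0.3416 = √(M_X/34.08)
M_X = 34.08 × 0.3416² = 34.08 × 0.1167 = 3.98 g/mol

3.98 g/mol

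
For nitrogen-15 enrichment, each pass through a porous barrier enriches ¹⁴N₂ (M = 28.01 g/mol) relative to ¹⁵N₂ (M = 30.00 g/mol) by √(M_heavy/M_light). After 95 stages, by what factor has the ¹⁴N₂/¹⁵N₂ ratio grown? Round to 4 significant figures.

Each stage multiplies the ratio by α = √(30.00/28.01), so after 95 stages the overall factor is α^95 = (30.00/28.01)^(95/2).
= 1.07105^(95/2) = 26.05.

26.05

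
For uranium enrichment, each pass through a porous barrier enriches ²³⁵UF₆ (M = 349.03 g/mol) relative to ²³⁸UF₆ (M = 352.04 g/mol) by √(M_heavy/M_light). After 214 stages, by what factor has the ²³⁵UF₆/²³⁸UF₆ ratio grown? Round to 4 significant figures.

Overall factor = α^214 with α = √(352.04/349.03), i.e. (352.04/349.03)^(214/2).
= 1.00862^107 = 2.506.

2.506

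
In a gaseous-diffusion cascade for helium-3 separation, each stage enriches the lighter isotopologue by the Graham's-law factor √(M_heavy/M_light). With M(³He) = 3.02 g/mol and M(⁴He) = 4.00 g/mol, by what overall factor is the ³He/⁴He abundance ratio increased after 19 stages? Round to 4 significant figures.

Overall factor = α^19 with α = √(4.00/3.02), i.e. (4.00/3.02)^(19/2).
= 1.32450^(19/2) = 14.44.

14.44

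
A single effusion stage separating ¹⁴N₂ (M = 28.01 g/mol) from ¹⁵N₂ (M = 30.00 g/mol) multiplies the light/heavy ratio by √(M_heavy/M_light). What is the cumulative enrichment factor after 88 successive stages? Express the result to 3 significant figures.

Overall factor = α^88 with α = √(30.00/28.01), i.e. (30.00/28.01)^(88/2).
= 1.07105^44 = 20.5.

20.5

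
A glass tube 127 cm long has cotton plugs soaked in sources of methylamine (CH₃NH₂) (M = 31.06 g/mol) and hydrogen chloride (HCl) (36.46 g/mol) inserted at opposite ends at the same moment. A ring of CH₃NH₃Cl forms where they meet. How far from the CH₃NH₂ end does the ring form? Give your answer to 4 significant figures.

Graham's law gives d_CH₃NH₂/d_HCl = rate_CH₃NH₂/rate_HCl = √(M_HCl/M_CH₃NH₂) = √(36.46/31.06) = 1.083.
With d_CH₃NH₂ + d_HCl = 127 cm, d_HCl = 127/(1 + 1.083) = 60.96 cm.
d_CH₃NH₂ = 127 − 60.96 = 66.04 cm.

66.04 cm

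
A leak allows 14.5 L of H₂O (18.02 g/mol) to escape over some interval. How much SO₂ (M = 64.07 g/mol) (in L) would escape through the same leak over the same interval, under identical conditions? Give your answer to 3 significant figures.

7.69 L

Since effusion rate ∝ 1/√M, rate_SO₂/rate_H₂O = √(M_H₂O/M_SO₂) = √(18.02/64.07) = √0.2813 = 0.5303.
So the volume for SO₂ is 14.5 × 0.5303 = 7.69 L.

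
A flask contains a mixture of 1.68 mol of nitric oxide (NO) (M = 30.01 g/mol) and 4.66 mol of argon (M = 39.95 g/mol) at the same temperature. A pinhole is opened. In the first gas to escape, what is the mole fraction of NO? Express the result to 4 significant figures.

Rate_i ∝ x_i/√M_i (Graham's law weighted by mole fraction), so the effusate composition follows n_i/√M_i.
x_NO(eff) = (n_NO/√M_NO) / (n_NO/√M_NO + n_Ar/√M_Ar)
= (1.68/√30.01) / (1.68/√30.01 + 4.66/√39.95) = 0.3067/(0.3067 + 0.7373) = 0.2938.

0.2938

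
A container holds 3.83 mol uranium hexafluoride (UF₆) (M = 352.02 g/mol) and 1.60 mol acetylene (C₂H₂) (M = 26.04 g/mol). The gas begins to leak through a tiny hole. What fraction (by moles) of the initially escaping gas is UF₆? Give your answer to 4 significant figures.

0.3943

Effusion rate of each component ∝ n_i/√M_i (partial pressure × 1/√M).
So x_UF₆ in the escaping gas = (n_UF₆/√M_UF₆) / Σ(n_i/√M_i)
= (3.83/√352.02) / (3.83/√352.02 + 1.60/√26.04) = 0.2041/(0.2041 + 0.3135) = 0.3943.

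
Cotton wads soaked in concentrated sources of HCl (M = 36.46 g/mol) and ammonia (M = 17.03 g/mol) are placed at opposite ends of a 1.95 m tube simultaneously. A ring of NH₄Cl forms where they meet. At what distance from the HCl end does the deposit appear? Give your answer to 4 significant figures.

Graham's law gives d_HCl/d_NH₃ = rate_HCl/rate_NH₃ = √(M_NH₃/M_HCl) = √(17.03/36.46) = 0.6834.
With d_HCl + d_NH₃ = 1.95 m, d_NH₃ = 1.95/(1 + 0.6834) = 1.158 m.
d_HCl = 1.95 − 1.158 = 0.7917 m.

0.7917 m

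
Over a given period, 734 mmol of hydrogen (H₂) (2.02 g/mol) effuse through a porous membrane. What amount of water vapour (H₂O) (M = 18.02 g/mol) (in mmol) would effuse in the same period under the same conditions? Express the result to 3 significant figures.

246 mmol

Since effusion rate ∝ 1/√M, rate_H₂O/rate_H₂ = √(M_H₂/M_H₂O) = √(2.02/18.02) = √0.1121 = 0.3348.
So the amount for H₂O is 734 × 0.3348 = 246 mmol.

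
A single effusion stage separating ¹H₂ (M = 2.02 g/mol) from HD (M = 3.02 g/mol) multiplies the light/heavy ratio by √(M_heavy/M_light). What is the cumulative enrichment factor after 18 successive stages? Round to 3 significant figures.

37.3

Overall factor = α^18 with α = √(3.02/2.02), i.e. (3.02/2.02)^(18/2).
= 1.49505^9 = 37.3.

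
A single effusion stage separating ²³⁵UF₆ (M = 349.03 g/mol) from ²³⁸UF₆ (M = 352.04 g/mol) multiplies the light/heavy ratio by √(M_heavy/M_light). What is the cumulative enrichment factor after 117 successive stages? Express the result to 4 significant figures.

Each stage multiplies the ratio by α = √(352.04/349.03), so after 117 stages the overall factor is α^117 = (352.04/349.03)^(117/2).
= 1.00862^(117/2) = 1.653.

1.653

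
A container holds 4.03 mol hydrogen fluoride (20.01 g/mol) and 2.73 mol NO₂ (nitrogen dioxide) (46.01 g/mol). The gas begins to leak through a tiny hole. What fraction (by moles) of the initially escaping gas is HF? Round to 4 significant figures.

0.6912

Each component's effusion rate ∝ (its partial pressure)·(1/√M) ∝ n_i/√M_i.
x_HF(eff) = (n_HF/√M_HF) / (n_HF/√M_HF + n_NO₂/√M_NO₂)
= (4.03/√20.01) / (4.03/√20.01 + 2.73/√46.01) = 0.9009/(0.9009 + 0.4025) = 0.6912.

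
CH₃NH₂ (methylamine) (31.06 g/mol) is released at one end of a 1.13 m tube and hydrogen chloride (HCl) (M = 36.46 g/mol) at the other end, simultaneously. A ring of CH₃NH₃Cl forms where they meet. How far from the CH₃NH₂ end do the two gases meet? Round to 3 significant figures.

The fronts meet when d_CH₃NH₂ + d_HCl = L with d_CH₃NH₂/d_HCl = √(M_HCl/M_CH₃NH₂) (Graham's law). Here √(M_HCl/M_CH₃NH₂) = √(36.46/31.06) = 1.083.
With d_CH₃NH₂ + d_HCl = 1.13 m, d_HCl = 1.13/(1 + 1.083) = 0.5424 m.
d_CH₃NH₂ = 1.13 − 0.5424 = 0.588 m.

0.588 m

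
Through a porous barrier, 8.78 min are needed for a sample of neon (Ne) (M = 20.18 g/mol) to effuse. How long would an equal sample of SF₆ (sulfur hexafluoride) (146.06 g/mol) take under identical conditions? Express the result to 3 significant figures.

Since effusion rate ∝ 1/√M, t_SF₆/t_Ne = √(M_SF₆/M_Ne) = √(146.06/20.18) = √7.238 = 2.690.
So the time for SF₆ is 8.78 × 2.690 = 23.6 min.

23.6 min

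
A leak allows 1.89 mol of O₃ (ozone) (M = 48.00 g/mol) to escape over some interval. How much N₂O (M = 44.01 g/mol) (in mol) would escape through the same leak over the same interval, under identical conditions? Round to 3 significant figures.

1.97 mol

Since effusion rate ∝ 1/√M, rate_N₂O/rate_O₃ = √(M_O₃/M_N₂O) = √(48.00/44.01) = √1.091 = 1.044.
So the amount for N₂O is 1.89 × 1.044 = 1.97 mol.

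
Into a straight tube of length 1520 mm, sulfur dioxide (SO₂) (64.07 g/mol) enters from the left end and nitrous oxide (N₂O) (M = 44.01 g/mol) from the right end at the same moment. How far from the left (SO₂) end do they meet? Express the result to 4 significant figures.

688.9 mm

Graham's law gives d_SO₂/d_N₂O = rate_SO₂/rate_N₂O = √(M_N₂O/M_SO₂) = √(44.01/64.07) = 0.8288.
With d_SO₂ + d_N₂O = 1520 mm, d_N₂O = 1520/(1 + 0.8288) = 831.1 mm.
d_SO₂ = 1520 − 831.1 = 688.9 mm.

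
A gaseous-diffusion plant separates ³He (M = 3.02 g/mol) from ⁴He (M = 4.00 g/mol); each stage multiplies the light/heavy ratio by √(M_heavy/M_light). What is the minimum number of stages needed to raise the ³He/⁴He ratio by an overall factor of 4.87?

With α = √(4.00/3.02) per stage, ln α = ½ ln(1.32450) = 0.1405.
Need α^N ≥ 4.87 ⇒ N ≥ ln(4.87) / ln α = 1.583 / 0.1405 = 11.27.
Minimum whole number of stages: N = 12.

12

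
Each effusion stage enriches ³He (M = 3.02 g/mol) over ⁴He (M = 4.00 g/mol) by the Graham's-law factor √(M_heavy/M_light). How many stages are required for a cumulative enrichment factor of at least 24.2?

23

With α = √(4.00/3.02) per stage, ln α = ½ ln(1.32450) = 0.1405.
Need α^N ≥ 24.2 ⇒ N ≥ ln(24.2) / ln α = 3.186 / 0.1405 = 22.68.
Minimum whole number of stages: N = 23.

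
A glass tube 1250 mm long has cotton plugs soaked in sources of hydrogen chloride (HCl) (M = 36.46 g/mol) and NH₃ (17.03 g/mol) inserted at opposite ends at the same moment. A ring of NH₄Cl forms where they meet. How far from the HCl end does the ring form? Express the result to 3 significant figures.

In equal time, each gas travels a distance ∝ its rate ∝ 1/√M, so d_HCl/d_NH₃ = √(M_NH₃/M_HCl) = √(17.03/36.46) = 0.6834.
With d_HCl + d_NH₃ = 1250 mm, d_NH₃ = 1250/(1 + 0.6834) = 742.5 mm.
d_HCl = 1250 − 742.5 = 507 mm.

507 mm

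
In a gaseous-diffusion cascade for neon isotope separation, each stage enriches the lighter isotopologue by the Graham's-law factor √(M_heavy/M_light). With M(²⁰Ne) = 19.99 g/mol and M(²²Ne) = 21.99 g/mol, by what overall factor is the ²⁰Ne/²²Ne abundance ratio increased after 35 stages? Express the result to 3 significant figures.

After 35 stages the ratio has grown by (√(21.99/19.99))^35 = (21.99/19.99)^(35/2).
= 1.10005^(35/2) = 5.31.

5.31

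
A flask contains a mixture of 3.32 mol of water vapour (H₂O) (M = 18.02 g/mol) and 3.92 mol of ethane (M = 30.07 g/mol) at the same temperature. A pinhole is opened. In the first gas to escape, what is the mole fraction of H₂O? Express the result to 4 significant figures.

Effusion rate of each component ∝ n_i/√M_i (partial pressure × 1/√M).
x_H₂O(eff) = (n_H₂O/√M_H₂O) / (n_H₂O/√M_H₂O + n_C₂H₆/√M_C₂H₆)
= (3.32/√18.02) / (3.32/√18.02 + 3.92/√30.07) = 0.7821/(0.7821 + 0.7149) = 0.5225.

0.5225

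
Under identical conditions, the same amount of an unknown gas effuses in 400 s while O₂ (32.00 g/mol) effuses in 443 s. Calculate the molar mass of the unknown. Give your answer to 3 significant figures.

Since effusion rate ∝ 1/√M, t_X/t_O₂ = √(M_X/M_O₂).
400/443 = 0.9029 = √(M_X/32.00)
M_X = 32.00 × 0.9029² = 32.00 × 0.8153 = 26.1 g/mol

26.1 g/mol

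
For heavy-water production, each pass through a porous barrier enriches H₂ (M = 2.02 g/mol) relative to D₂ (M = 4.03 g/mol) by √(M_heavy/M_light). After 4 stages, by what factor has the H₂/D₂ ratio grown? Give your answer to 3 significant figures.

The single-stage factor is √(M_heavy/M_light), so 4 stages give [√(4.03/2.02)]^4 = (4.03/2.02)^(4/2).
= 1.99505^2 = 3.98.

3.98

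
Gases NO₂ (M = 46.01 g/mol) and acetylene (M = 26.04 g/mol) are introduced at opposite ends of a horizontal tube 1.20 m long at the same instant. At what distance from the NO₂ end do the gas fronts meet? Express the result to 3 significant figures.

0.515 m

In equal time, each gas travels a distance ∝ its rate ∝ 1/√M, so d_NO₂/d_C₂H₂ = √(M_C₂H₂/M_NO₂) = √(26.04/46.01) = 0.7523.
With d_NO₂ + d_C₂H₂ = 1.20 m, d_C₂H₂ = 1.20/(1 + 0.7523) = 0.6848 m.
d_NO₂ = 1.20 − 0.6848 = 0.515 m.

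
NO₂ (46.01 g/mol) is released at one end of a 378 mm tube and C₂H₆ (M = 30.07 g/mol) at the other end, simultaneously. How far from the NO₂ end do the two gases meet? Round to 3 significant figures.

169 mm

Graham's law gives d_NO₂/d_C₂H₆ = rate_NO₂/rate_C₂H₆ = √(M_C₂H₆/M_NO₂) = √(30.07/46.01) = 0.8084.
With d_NO₂ + d_C₂H₆ = 378 mm, d_C₂H₆ = 378/(1 + 0.8084) = 209.0 mm.
d_NO₂ = 378 − 209.0 = 169 mm.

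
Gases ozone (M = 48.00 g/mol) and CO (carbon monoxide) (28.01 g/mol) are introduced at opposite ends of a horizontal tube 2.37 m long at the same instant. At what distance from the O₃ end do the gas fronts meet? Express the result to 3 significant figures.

Distances travelled in equal time are proportional to diffusion rates, so d_O₃/d_CO = √(M_CO/M_O₃) = √(28.01/48.00) = 0.7639.
With d_O₃ + d_CO = 2.37 m, d_CO = 2.37/(1 + 0.7639) = 1.344 m.
d_O₃ = 2.37 − 1.344 = 1.03 m.

1.03 m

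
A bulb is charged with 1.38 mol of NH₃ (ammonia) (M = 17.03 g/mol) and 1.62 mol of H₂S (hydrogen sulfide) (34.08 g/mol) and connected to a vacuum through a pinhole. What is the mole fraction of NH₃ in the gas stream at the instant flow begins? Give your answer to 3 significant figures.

0.546

Each component's effusion rate ∝ (its partial pressure)·(1/√M) ∝ n_i/√M_i.
Mole fraction of NH₃ in the effusate = (n_NH₃/√M_NH₃) / (n_NH₃/√M_NH₃ + n_H₂S/√M_H₂S)
= (1.38/√17.03) / (1.38/√17.03 + 1.62/√34.08) = 0.3344/(0.3344 + 0.2775) = 0.546.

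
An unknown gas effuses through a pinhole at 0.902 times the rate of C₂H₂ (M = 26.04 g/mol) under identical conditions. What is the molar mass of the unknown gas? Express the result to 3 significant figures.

Using Graham's law: rate_X/rate_C₂H₂ = √(M_C₂H₂/M_X).
0.902 = √(26.04/M_X)
M_X = 26.04 / 0.902² = 26.04 / 0.8136 = 32.0 g/mol

32.0 g/mol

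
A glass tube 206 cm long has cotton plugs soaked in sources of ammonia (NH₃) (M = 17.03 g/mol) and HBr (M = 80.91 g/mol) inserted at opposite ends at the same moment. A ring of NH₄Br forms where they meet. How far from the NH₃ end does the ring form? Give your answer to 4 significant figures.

141.2 cm

In equal time, each gas travels a distance ∝ its rate ∝ 1/√M, so d_NH₃/d_HBr = √(M_HBr/M_NH₃) = √(80.91/17.03) = 2.180.
With d_NH₃ + d_HBr = 206 cm, d_HBr = 206/(1 + 2.180) = 64.79 cm.
d_NH₃ = 206 − 64.79 = 141.2 cm.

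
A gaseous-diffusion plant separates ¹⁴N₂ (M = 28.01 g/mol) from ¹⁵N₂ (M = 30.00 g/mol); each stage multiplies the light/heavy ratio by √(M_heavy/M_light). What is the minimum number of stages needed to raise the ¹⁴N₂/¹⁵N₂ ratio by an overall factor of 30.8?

100

With α = √(30.00/28.01) per stage, ln α = ½ ln(1.07105) = 0.03432.
Need α^N ≥ 30.8 ⇒ N ≥ ln(30.8) / ln α = 3.428 / 0.03432 = 99.88.
Minimum whole number of stages: N = 100.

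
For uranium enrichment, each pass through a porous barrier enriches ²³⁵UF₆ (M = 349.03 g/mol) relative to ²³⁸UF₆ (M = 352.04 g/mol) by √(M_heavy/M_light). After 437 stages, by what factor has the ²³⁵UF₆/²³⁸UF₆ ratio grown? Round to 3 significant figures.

6.53

After 437 stages the ratio has grown by (√(352.04/349.03))^437 = (352.04/349.03)^(437/2).
= 1.00862^(437/2) = 6.53.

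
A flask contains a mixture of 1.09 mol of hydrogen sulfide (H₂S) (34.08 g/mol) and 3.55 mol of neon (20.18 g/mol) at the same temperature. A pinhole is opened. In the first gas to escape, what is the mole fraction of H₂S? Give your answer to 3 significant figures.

0.191

Rate_i ∝ x_i/√M_i (Graham's law weighted by mole fraction), so the effusate composition follows n_i/√M_i.
So x_H₂S in the escaping gas = (n_H₂S/√M_H₂S) / Σ(n_i/√M_i)
= (1.09/√34.08) / (1.09/√34.08 + 3.55/√20.18) = 0.1867/(0.1867 + 0.7903) = 0.191.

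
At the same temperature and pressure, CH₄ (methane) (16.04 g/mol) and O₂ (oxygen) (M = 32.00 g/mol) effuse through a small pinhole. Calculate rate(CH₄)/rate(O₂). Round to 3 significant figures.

1.41

By Graham's law, rate_CH₄/rate_O₂ = √(M_O₂/M_CH₄) = √(32.00/16.04) = √1.995 = 1.41.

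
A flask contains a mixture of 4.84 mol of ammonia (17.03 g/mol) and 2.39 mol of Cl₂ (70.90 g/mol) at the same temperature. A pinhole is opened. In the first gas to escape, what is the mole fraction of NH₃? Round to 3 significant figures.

0.805

Rate_i ∝ x_i/√M_i (Graham's law weighted by mole fraction), so the effusate composition follows n_i/√M_i.
Mole fraction of NH₃ in the effusate = (n_NH₃/√M_NH₃) / (n_NH₃/√M_NH₃ + n_Cl₂/√M_Cl₂)
= (4.84/√17.03) / (4.84/√17.03 + 2.39/√70.90) = 1.173/(1.173 + 0.2838) = 0.805.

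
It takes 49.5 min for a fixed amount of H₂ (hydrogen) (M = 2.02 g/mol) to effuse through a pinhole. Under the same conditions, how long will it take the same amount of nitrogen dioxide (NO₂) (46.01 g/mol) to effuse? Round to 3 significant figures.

236 min

From Graham's law, t_NO₂/t_H₂ = √(M_NO₂/M_H₂) = √(46.01/2.02) = √22.78 = 4.773.
So the time for NO₂ is 49.5 × 4.773 = 236 min.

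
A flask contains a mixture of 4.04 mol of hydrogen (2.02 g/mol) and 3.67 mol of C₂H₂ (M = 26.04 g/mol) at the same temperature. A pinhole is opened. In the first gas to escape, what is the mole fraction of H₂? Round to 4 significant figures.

0.7981

Effusion rate of each component ∝ n_i/√M_i (partial pressure × 1/√M).
So x_H₂ in the escaping gas = (n_H₂/√M_H₂) / Σ(n_i/√M_i)
= (4.04/√2.02) / (4.04/√2.02 + 3.67/√26.04) = 2.843/(2.843 + 0.7192) = 0.7981.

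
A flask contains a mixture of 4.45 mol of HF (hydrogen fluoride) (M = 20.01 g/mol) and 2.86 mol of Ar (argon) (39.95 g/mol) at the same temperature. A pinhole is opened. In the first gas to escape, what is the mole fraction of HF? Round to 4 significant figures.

The effusion rate of species i is ∝ p_i/√M_i ∝ n_i/√M_i.
Mole fraction of HF in the effusate = (n_HF/√M_HF) / (n_HF/√M_HF + n_Ar/√M_Ar)
= (4.45/√20.01) / (4.45/√20.01 + 2.86/√39.95) = 0.9948/(0.9948 + 0.4525) = 0.6874.

0.6874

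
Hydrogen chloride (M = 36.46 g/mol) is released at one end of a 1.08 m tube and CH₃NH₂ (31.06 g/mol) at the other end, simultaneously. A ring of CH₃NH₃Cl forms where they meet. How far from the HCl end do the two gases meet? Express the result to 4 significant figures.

0.5184 m

In equal time, each gas travels a distance ∝ its rate ∝ 1/√M, so d_HCl/d_CH₃NH₂ = √(M_CH₃NH₂/M_HCl) = √(31.06/36.46) = 0.9230.
With d_HCl + d_CH₃NH₂ = 1.08 m, d_CH₃NH₂ = 1.08/(1 + 0.9230) = 0.5616 m.
d_HCl = 1.08 − 0.5616 = 0.5184 m.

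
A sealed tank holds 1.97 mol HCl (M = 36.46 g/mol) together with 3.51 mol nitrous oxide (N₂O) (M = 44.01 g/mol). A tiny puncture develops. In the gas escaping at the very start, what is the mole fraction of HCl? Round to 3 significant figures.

0.381

Rate_i ∝ x_i/√M_i (Graham's law weighted by mole fraction), so the effusate composition follows n_i/√M_i.
Mole fraction of HCl in the effusate = (n_HCl/√M_HCl) / (n_HCl/√M_HCl + n_N₂O/√M_N₂O)
= (1.97/√36.46) / (1.97/√36.46 + 3.51/√44.01) = 0.3263/(0.3263 + 0.5291) = 0.381.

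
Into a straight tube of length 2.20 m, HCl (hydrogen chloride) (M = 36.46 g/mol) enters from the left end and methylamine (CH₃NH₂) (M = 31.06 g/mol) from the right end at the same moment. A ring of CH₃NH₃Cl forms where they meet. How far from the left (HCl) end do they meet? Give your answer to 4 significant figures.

The fronts meet when d_HCl + d_CH₃NH₂ = L with d_HCl/d_CH₃NH₂ = √(M_CH₃NH₂/M_HCl) (Graham's law). Here √(M_CH₃NH₂/M_HCl) = √(31.06/36.46) = 0.9230.
With d_HCl + d_CH₃NH₂ = 2.20 m, d_CH₃NH₂ = 2.20/(1 + 0.9230) = 1.144 m.
d_HCl = 2.20 − 1.144 = 1.056 m.

1.056 m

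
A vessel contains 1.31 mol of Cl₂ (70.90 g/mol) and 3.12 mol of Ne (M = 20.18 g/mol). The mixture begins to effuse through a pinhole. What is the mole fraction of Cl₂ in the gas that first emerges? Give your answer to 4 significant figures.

0.1830

The effusion rate of species i is ∝ p_i/√M_i ∝ n_i/√M_i.
Mole fraction of Cl₂ in the effusate = (n_Cl₂/√M_Cl₂) / (n_Cl₂/√M_Cl₂ + n_Ne/√M_Ne)
= (1.31/√70.90) / (1.31/√70.90 + 3.12/√20.18) = 0.1556/(0.1556 + 0.6945) = 0.1830.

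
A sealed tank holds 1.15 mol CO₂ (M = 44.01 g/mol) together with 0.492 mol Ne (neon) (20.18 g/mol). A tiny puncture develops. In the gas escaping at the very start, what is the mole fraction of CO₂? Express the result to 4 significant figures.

Each component's effusion rate ∝ (its partial pressure)·(1/√M) ∝ n_i/√M_i.
x_CO₂(eff) = (n_CO₂/√M_CO₂) / (n_CO₂/√M_CO₂ + n_Ne/√M_Ne)
= (1.15/√44.01) / (1.15/√44.01 + 0.492/√20.18) = 0.1733/(0.1733 + 0.1095) = 0.6128.

0.6128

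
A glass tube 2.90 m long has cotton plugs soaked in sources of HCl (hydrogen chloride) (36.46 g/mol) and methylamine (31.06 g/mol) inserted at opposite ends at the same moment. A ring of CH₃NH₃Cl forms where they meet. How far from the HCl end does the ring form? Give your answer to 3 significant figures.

Distances travelled in equal time are proportional to diffusion rates, so d_HCl/d_CH₃NH₂ = √(M_CH₃NH₂/M_HCl) = √(31.06/36.46) = 0.9230.
With d_HCl + d_CH₃NH₂ = 2.90 m, d_CH₃NH₂ = 2.90/(1 + 0.9230) = 1.508 m.
d_HCl = 2.90 − 1.508 = 1.39 m.

1.39 m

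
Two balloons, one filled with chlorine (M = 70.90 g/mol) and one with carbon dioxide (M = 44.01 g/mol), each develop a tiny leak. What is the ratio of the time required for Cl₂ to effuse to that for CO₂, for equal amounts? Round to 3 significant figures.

1.27

By Graham's law, t_Cl₂/t_CO₂ = √(M_Cl₂/M_CO₂) = √(70.90/44.01) = √1.611 = 1.27.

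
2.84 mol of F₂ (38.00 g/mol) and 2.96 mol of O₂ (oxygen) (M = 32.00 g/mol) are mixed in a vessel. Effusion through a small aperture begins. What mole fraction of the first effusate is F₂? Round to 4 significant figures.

0.4682

Rate_i ∝ x_i/√M_i (Graham's law weighted by mole fraction), so the effusate composition follows n_i/√M_i.
So x_F₂ in the escaping gas = (n_F₂/√M_F₂) / Σ(n_i/√M_i)
= (2.84/√38.00) / (2.84/√38.00 + 2.96/√32.00) = 0.4607/(0.4607 + 0.5233) = 0.4682.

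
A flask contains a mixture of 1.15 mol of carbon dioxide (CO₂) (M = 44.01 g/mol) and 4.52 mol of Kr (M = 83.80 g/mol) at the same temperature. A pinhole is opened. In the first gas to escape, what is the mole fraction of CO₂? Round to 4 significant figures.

Effusion rate of each component ∝ n_i/√M_i (partial pressure × 1/√M).
Mole fraction of CO₂ in the effusate = (n_CO₂/√M_CO₂) / (n_CO₂/√M_CO₂ + n_Kr/√M_Kr)
= (1.15/√44.01) / (1.15/√44.01 + 4.52/√83.80) = 0.1733/(0.1733 + 0.4938) = 0.2599.

0.2599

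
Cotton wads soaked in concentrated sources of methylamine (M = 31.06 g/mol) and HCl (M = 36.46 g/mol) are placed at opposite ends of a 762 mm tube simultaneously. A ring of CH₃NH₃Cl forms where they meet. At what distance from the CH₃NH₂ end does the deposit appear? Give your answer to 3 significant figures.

396 mm

Graham's law gives d_CH₃NH₂/d_HCl = rate_CH₃NH₂/rate_HCl = √(M_HCl/M_CH₃NH₂) = √(36.46/31.06) = 1.083.
With d_CH₃NH₂ + d_HCl = 762 mm, d_HCl = 762/(1 + 1.083) = 365.7 mm.
d_CH₃NH₂ = 762 − 365.7 = 396 mm.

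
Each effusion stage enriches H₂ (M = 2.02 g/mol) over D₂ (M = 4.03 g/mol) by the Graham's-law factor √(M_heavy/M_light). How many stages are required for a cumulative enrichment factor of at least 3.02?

4

With α = √(4.03/2.02) per stage, ln α = ½ ln(1.99505) = 0.3453.
Need α^N ≥ 3.02 ⇒ N ≥ ln(3.02) / ln α = 1.105 / 0.3453 = 3.20.
Rounding up, N = 4 stages.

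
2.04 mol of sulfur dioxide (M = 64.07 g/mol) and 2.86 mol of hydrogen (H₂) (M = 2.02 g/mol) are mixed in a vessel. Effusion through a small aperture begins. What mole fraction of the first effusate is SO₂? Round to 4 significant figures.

Effusion rate of each component ∝ n_i/√M_i (partial pressure × 1/√M).
So x_SO₂ in the escaping gas = (n_SO₂/√M_SO₂) / Σ(n_i/√M_i)
= (2.04/√64.07) / (2.04/√64.07 + 2.86/√2.02) = 0.2549/(0.2549 + 2.012) = 0.1124.

0.1124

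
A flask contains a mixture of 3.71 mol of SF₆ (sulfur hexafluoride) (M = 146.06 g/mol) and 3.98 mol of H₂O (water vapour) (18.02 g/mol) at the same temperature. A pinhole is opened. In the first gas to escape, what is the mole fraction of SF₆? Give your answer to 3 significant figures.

0.247

The effusion rate of species i is ∝ p_i/√M_i ∝ n_i/√M_i.
x_SF₆(eff) = (n_SF₆/√M_SF₆) / (n_SF₆/√M_SF₆ + n_H₂O/√M_H₂O)
= (3.71/√146.06) / (3.71/√146.06 + 3.98/√18.02) = 0.3070/(0.3070 + 0.9376) = 0.247.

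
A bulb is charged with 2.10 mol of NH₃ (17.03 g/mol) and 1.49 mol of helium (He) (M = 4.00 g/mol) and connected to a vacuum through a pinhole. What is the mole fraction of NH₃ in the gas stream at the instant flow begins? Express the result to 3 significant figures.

Each component's effusion rate ∝ (its partial pressure)·(1/√M) ∝ n_i/√M_i.
Mole fraction of NH₃ in the effusate = (n_NH₃/√M_NH₃) / (n_NH₃/√M_NH₃ + n_He/√M_He)
= (2.10/√17.03) / (2.10/√17.03 + 1.49/√4.00) = 0.5089/(0.5089 + 0.7450) = 0.406.

0.406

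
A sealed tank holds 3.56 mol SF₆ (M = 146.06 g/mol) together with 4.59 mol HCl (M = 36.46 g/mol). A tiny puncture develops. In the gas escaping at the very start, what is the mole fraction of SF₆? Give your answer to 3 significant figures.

0.279

The effusion rate of species i is ∝ p_i/√M_i ∝ n_i/√M_i.
So x_SF₆ in the escaping gas = (n_SF₆/√M_SF₆) / Σ(n_i/√M_i)
= (3.56/√146.06) / (3.56/√146.06 + 4.59/√36.46) = 0.2946/(0.2946 + 0.7602) = 0.279.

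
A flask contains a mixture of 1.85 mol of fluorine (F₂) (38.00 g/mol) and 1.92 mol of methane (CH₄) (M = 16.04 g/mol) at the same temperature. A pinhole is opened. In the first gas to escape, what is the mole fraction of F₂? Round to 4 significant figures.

0.3850

Rate_i ∝ x_i/√M_i (Graham's law weighted by mole fraction), so the effusate composition follows n_i/√M_i.
x_F₂(eff) = (n_F₂/√M_F₂) / (n_F₂/√M_F₂ + n_CH₄/√M_CH₄)
= (1.85/√38.00) / (1.85/√38.00 + 1.92/√16.04) = 0.3001/(0.3001 + 0.4794) = 0.3850.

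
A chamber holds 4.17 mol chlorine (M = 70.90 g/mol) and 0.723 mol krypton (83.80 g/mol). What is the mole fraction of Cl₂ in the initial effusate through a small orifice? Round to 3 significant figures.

0.862

Rate_i ∝ x_i/√M_i (Graham's law weighted by mole fraction), so the effusate composition follows n_i/√M_i.
Mole fraction of Cl₂ in the effusate = (n_Cl₂/√M_Cl₂) / (n_Cl₂/√M_Cl₂ + n_Kr/√M_Kr)
= (4.17/√70.90) / (4.17/√70.90 + 0.723/√83.80) = 0.4952/(0.4952 + 0.07898) = 0.862.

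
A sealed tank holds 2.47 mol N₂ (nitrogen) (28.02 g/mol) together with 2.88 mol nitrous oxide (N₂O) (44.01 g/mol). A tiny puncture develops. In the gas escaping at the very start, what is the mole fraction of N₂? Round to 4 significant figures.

Effusion rate of each component ∝ n_i/√M_i (partial pressure × 1/√M).
Mole fraction of N₂ in the effusate = (n_N₂/√M_N₂) / (n_N₂/√M_N₂ + n_N₂O/√M_N₂O)
= (2.47/√28.02) / (2.47/√28.02 + 2.88/√44.01) = 0.4666/(0.4666 + 0.4341) = 0.5180.

0.5180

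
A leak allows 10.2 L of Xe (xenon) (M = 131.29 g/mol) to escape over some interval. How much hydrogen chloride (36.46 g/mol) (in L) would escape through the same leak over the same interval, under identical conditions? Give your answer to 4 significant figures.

19.36 L

Since effusion rate ∝ 1/√M, rate_HCl/rate_Xe = √(M_Xe/M_HCl) = √(131.29/36.46) = √3.601 = 1.898.
So the volume for HCl is 10.2 × 1.898 = 19.36 L.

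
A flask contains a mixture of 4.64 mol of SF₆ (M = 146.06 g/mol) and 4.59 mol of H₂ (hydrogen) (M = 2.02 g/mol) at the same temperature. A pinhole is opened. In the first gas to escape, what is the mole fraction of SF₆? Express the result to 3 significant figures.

Effusion rate of each component ∝ n_i/√M_i (partial pressure × 1/√M).
So x_SF₆ in the escaping gas = (n_SF₆/√M_SF₆) / Σ(n_i/√M_i)
= (4.64/√146.06) / (4.64/√146.06 + 4.59/√2.02) = 0.3839/(0.3839 + 3.230) = 0.106.

0.106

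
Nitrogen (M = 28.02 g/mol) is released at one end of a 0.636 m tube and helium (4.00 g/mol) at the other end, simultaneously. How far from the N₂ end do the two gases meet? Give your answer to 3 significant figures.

In equal time, each gas travels a distance ∝ its rate ∝ 1/√M, so d_N₂/d_He = √(M_He/M_N₂) = √(4.00/28.02) = 0.3778.
With d_N₂ + d_He = 0.636 m, d_He = 0.636/(1 + 0.3778) = 0.4616 m.
d_N₂ = 0.636 − 0.4616 = 0.174 m.

0.174 m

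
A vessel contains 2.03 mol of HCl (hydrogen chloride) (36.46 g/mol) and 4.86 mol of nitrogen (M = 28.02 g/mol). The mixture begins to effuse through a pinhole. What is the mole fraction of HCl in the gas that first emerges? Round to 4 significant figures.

0.2680

Rate_i ∝ x_i/√M_i (Graham's law weighted by mole fraction), so the effusate composition follows n_i/√M_i.
Mole fraction of HCl in the effusate = (n_HCl/√M_HCl) / (n_HCl/√M_HCl + n_N₂/√M_N₂)
= (2.03/√36.46) / (2.03/√36.46 + 4.86/√28.02) = 0.3362/(0.3362 + 0.9181) = 0.2680.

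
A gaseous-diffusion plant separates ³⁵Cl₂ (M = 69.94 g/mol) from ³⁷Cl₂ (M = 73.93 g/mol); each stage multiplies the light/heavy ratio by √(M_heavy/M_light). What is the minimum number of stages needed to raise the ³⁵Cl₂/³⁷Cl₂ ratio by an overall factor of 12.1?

With α = √(73.93/69.94) per stage, ln α = ½ ln(1.05705) = 0.02774.
Need α^N ≥ 12.1 ⇒ N ≥ ln(12.1) / ln α = 2.493 / 0.02774 = 89.88.
Rounding up, N = 90 stages.

90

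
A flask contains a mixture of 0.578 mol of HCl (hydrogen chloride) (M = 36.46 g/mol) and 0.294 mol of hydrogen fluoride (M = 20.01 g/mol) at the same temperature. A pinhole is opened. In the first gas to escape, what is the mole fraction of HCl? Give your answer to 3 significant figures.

The effusion rate of species i is ∝ p_i/√M_i ∝ n_i/√M_i.
So x_HCl in the escaping gas = (n_HCl/√M_HCl) / Σ(n_i/√M_i)
= (0.578/√36.46) / (0.578/√36.46 + 0.294/√20.01) = 0.09572/(0.09572 + 0.06572) = 0.593.

0.593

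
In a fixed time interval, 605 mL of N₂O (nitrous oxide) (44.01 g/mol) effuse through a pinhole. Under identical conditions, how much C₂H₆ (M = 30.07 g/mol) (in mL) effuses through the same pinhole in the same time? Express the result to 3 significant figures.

Using Graham's law: rate_C₂H₆/rate_N₂O = √(M_N₂O/M_C₂H₆) = √(44.01/30.07) = √1.464 = 1.210.
So the volume for C₂H₆ is 605 × 1.210 = 732 mL.

732 mL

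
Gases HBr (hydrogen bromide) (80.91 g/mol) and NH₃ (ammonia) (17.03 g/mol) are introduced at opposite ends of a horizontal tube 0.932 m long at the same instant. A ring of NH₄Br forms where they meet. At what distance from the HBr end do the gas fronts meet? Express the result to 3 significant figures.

0.293 m

Graham's law gives d_HBr/d_NH₃ = rate_HBr/rate_NH₃ = √(M_NH₃/M_HBr) = √(17.03/80.91) = 0.4588.
With d_HBr + d_NH₃ = 0.932 m, d_NH₃ = 0.932/(1 + 0.4588) = 0.6389 m.
d_HBr = 0.932 − 0.6389 = 0.293 m.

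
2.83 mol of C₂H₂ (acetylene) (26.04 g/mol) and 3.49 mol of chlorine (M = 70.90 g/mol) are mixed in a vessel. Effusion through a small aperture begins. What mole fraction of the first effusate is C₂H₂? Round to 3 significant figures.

The effusion rate of species i is ∝ p_i/√M_i ∝ n_i/√M_i.
So x_C₂H₂ in the escaping gas = (n_C₂H₂/√M_C₂H₂) / Σ(n_i/√M_i)
= (2.83/√26.04) / (2.83/√26.04 + 3.49/√70.90) = 0.5546/(0.5546 + 0.4145) = 0.572.

0.572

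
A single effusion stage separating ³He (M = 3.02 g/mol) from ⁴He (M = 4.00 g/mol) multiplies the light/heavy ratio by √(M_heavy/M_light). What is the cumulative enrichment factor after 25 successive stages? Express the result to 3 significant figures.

33.5

Overall factor = α^25 with α = √(4.00/3.02), i.e. (4.00/3.02)^(25/2).
= 1.32450^(25/2) = 33.5.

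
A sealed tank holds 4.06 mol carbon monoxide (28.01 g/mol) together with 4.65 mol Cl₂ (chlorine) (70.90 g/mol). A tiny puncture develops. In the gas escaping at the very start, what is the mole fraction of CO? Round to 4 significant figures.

Each component's effusion rate ∝ (its partial pressure)·(1/√M) ∝ n_i/√M_i.
x_CO(eff) = (n_CO/√M_CO) / (n_CO/√M_CO + n_Cl₂/√M_Cl₂)
= (4.06/√28.01) / (4.06/√28.01 + 4.65/√70.90) = 0.7671/(0.7671 + 0.5522) = 0.5814.

0.5814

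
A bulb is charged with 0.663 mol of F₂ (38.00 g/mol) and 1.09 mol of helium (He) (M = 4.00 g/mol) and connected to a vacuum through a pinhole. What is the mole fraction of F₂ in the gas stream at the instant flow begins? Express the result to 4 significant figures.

Effusion rate of each component ∝ n_i/√M_i (partial pressure × 1/√M).
x_F₂(eff) = (n_F₂/√M_F₂) / (n_F₂/√M_F₂ + n_He/√M_He)
= (0.663/√38.00) / (0.663/√38.00 + 1.09/√4.00) = 0.1076/(0.1076 + 0.5450) = 0.1648.

0.1648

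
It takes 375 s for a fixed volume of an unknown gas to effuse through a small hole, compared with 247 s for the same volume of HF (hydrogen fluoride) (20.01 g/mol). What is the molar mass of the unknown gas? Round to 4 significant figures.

46.12 g/mol

From Graham's law, t_X/t_HF = √(M_X/M_HF).
375/247 = 1.518 = √(M_X/20.01)
M_X = 20.01 × 1.518² = 20.01 × 2.305 = 46.12 g/mol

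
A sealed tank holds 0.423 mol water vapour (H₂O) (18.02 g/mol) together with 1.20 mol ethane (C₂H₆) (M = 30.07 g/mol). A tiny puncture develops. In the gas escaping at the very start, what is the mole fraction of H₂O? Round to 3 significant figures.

0.313

The effusion rate of species i is ∝ p_i/√M_i ∝ n_i/√M_i.
x_H₂O(eff) = (n_H₂O/√M_H₂O) / (n_H₂O/√M_H₂O + n_C₂H₆/√M_C₂H₆)
= (0.423/√18.02) / (0.423/√18.02 + 1.20/√30.07) = 0.09965/(0.09965 + 0.2188) = 0.313.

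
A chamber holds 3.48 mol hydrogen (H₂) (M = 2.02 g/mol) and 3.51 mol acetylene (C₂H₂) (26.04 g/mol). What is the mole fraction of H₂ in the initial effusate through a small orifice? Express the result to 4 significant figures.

0.7807

Rate_i ∝ x_i/√M_i (Graham's law weighted by mole fraction), so the effusate composition follows n_i/√M_i.
So x_H₂ in the escaping gas = (n_H₂/√M_H₂) / Σ(n_i/√M_i)
= (3.48/√2.02) / (3.48/√2.02 + 3.51/√26.04) = 2.449/(2.449 + 0.6878) = 0.7807.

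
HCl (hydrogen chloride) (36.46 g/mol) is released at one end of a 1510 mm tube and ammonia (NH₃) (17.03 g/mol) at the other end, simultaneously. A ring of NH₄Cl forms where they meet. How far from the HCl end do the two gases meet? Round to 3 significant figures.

613 mm

Distances travelled in equal time are proportional to diffusion rates, so d_HCl/d_NH₃ = √(M_NH₃/M_HCl) = √(17.03/36.46) = 0.6834.
With d_HCl + d_NH₃ = 1510 mm, d_NH₃ = 1510/(1 + 0.6834) = 897.0 mm.
d_HCl = 1510 − 897.0 = 613 mm.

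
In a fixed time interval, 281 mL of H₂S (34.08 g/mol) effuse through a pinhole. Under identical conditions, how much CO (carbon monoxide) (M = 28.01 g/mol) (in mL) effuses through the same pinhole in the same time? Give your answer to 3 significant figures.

By Graham's law, rate_CO/rate_H₂S = √(M_H₂S/M_CO) = √(34.08/28.01) = √1.217 = 1.103.
So the volume for CO is 281 × 1.103 = 310 mL.

310 mL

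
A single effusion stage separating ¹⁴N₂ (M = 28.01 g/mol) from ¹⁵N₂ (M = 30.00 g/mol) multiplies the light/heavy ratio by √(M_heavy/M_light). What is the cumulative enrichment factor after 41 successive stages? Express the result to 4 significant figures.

4.084

After 41 stages the ratio has grown by (√(30.00/28.01))^41 = (30.00/28.01)^(41/2).
= 1.07105^(41/2) = 4.084.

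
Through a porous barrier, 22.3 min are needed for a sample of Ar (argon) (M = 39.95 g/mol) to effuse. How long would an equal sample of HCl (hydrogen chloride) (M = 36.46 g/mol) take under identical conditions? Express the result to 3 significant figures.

From Graham's law, t_HCl/t_Ar = √(M_HCl/M_Ar) = √(36.46/39.95) = √0.9126 = 0.9553.
So the time for HCl is 22.3 × 0.9553 = 21.3 min.

21.3 min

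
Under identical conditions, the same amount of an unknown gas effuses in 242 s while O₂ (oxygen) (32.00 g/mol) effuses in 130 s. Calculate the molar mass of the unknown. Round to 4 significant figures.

110.9 g/mol

Using Graham's law: t_X/t_O₂ = √(M_X/M_O₂).
242/130 = 1.862 = √(M_X/32.00)
M_X = 32.00 × 1.862² = 32.00 × 3.465 = 110.9 g/mol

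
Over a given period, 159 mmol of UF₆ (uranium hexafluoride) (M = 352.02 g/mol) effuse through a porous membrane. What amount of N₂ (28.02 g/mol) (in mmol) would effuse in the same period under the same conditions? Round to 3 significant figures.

From Graham's law, rate_N₂/rate_UF₆ = √(M_UF₆/M_N₂) = √(352.02/28.02) = √12.56 = 3.544.
So the amount for N₂ is 159 × 3.544 = 564 mmol.

564 mmol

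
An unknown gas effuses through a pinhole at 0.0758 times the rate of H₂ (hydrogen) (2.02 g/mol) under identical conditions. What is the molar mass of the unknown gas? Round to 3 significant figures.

352 g/mol

Since effusion rate ∝ 1/√M, rate_X/rate_H₂ = √(M_H₂/M_X).
0.0758 = √(2.02/M_X)
M_X = 2.02 / 0.0758² = 2.02 / 0.005746 = 352 g/mol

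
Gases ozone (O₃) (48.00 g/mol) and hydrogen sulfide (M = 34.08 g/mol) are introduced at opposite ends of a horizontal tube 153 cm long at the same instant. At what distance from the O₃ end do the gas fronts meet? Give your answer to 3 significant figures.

70.0 cm

Graham's law gives d_O₃/d_H₂S = rate_O₃/rate_H₂S = √(M_H₂S/M_O₃) = √(34.08/48.00) = 0.8426.
With d_O₃ + d_H₂S = 153 cm, d_H₂S = 153/(1 + 0.8426) = 83.03 cm.
d_O₃ = 153 − 83.03 = 70.0 cm.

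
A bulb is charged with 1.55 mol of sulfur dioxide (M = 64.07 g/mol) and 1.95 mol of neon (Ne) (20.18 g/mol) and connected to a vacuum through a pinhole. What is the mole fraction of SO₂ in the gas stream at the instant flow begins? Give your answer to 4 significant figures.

Rate_i ∝ x_i/√M_i (Graham's law weighted by mole fraction), so the effusate composition follows n_i/√M_i.
Mole fraction of SO₂ in the effusate = (n_SO₂/√M_SO₂) / (n_SO₂/√M_SO₂ + n_Ne/√M_Ne)
= (1.55/√64.07) / (1.55/√64.07 + 1.95/√20.18) = 0.1936/(0.1936 + 0.4341) = 0.3085.

0.3085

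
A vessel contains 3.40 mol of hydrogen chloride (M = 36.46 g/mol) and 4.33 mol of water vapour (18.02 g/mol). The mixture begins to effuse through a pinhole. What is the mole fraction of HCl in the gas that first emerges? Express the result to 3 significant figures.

0.356

The effusion rate of species i is ∝ p_i/√M_i ∝ n_i/√M_i.
x_HCl(eff) = (n_HCl/√M_HCl) / (n_HCl/√M_HCl + n_H₂O/√M_H₂O)
= (3.40/√36.46) / (3.40/√36.46 + 4.33/√18.02) = 0.5631/(0.5631 + 1.020) = 0.356.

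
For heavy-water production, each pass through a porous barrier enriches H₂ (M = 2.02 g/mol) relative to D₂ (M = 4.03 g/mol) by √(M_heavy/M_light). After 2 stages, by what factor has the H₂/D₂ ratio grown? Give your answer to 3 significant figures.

2.00

After 2 stages the ratio has grown by (√(4.03/2.02))^2 = (4.03/2.02)^(2/2).
= 1.99505^1 = 2.00.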